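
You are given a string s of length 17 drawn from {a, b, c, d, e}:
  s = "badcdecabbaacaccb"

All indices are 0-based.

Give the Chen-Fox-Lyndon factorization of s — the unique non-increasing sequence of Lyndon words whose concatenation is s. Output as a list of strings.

emit factor 1: 'b' (i=0, period=1)
emit factor 2: 'adcdec' (i=1, period=6)
emit factor 3: 'abb' (i=7, period=3)
emit factor 4: 'aacaccb' (i=10, period=7)

["b", "adcdec", "abb", "aacaccb"]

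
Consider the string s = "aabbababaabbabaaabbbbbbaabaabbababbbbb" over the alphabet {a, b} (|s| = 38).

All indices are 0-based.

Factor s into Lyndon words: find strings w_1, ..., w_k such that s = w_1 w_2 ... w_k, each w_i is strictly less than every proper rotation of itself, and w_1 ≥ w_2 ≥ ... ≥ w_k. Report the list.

["aabbabab", "aabbab", "aaabbbbbbaabaabbababbbbb"]

emit factor 1: 'aabbabab' (i=0, period=8)
emit factor 2: 'aabbab' (i=8, period=6)
emit factor 3: 'aaabbbbbbaabaabbababbbbb' (i=14, period=24)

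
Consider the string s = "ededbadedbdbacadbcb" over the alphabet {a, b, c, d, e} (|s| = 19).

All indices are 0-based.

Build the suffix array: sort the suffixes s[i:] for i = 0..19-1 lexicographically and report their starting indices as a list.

rank | idx | suffix
   0 |  12 | acadbcb
   1 |  14 | adbcb
   2 |   5 | adedbdbacadbcb
   3 |  18 | b
   4 |  11 | bacadbcb
   5 |   4 | badedbdbacadbcb
   6 |  16 | bcb
   7 |   9 | bdbacadbcb
   8 |  13 | cadbcb
   9 |  17 | cb
  10 |  10 | dbacadbcb
  11 |   3 | dbadedbdbacadbcb
  12 |  15 | dbcb
  13 |   8 | dbdbacadbcb
  14 |   1 | dedbadedbdbacadbcb
  15 |   6 | dedbdbacadbcb
  16 |   2 | edbadedbdbacadbcb
  17 |   7 | edbdbacadbcb
  18 |   0 | ededbadedbdbacadbcb

[12, 14, 5, 18, 11, 4, 16, 9, 13, 17, 10, 3, 15, 8, 1, 6, 2, 7, 0]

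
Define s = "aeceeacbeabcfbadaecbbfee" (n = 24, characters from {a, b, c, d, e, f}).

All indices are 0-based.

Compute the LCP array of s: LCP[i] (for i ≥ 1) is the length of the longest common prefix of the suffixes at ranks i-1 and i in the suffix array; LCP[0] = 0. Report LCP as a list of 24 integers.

rank→(start, suffix):
  0 → (9, 'abcfbadaecbbfee')
  1 → (5, 'acbeabcfbadaecbbfee')
  2 → (14, 'adaecbbfee')
  3 → (16, 'aecbbfee')
  4 → (0, 'aeceeacbeabcfbadaecbbfee')
  5 → (13, 'badaecbbfee')
  6 → (19, 'bbfee')
  7 → (10, 'bcfbadaecbbfee')
  8 → (7, 'beabcfbadaecbbfee')
  9 → (20, 'bfee')
  10 → (18, 'cbbfee')
  11 → (6, 'cbeabcfbadaecbbfee')
  12 → (2, 'ceeacbeabcfbadaecbbfee')
  13 → (11, 'cfbadaecbbfee')
  14 → (15, 'daecbbfee')
  15 → (23, 'e')
  16 → (8, 'eabcfbadaecbbfee')
  17 → (4, 'eacbeabcfbadaecbbfee')
  18 → (17, 'ecbbfee')
  19 → (1, 'eceeacbeabcfbadaecbbfee')
  20 → (22, 'ee')
  21 → (3, 'eeacbeabcfbadaecbbfee')
  22 → (12, 'fbadaecbbfee')
  23 → (21, 'fee')

SA = [9, 5, 14, 16, 0, 13, 19, 10, 7, 20, 18, 6, 2, 11, 15, 23, 8, 4, 17, 1, 22, 3, 12, 21]
rank  pair      lcp
   1  s[9:],s[5:]  1  'a'
   2  s[5:],s[14:]  1  'a'
   3  s[14:],s[16:]  1  'a'
   4  s[16:],s[0:]  3  'aec'
   5  s[0:],s[13:]  0  ''
   6  s[13:],s[19:]  1  'b'
   7  s[19:],s[10:]  1  'b'
   8  s[10:],s[7:]  1  'b'
   9  s[7:],s[20:]  1  'b'
  10  s[20:],s[18:]  0  ''
  11  s[18:],s[6:]  2  'cb'
  12  s[6:],s[2:]  1  'c'
  13  s[2:],s[11:]  1  'c'
  14  s[11:],s[15:]  0  ''
  15  s[15:],s[23:]  0  ''
  16  s[23:],s[8:]  1  'e'
  17  s[8:],s[4:]  2  'ea'
  18  s[4:],s[17:]  1  'e'
  19  s[17:],s[1:]  2  'ec'
  20  s[1:],s[22:]  1  'e'
  21  s[22:],s[3:]  2  'ee'
  22  s[3:],s[12:]  0  ''
  23  s[12:],s[21:]  1  'f'

[0, 1, 1, 1, 3, 0, 1, 1, 1, 1, 0, 2, 1, 1, 0, 0, 1, 2, 1, 2, 1, 2, 0, 1]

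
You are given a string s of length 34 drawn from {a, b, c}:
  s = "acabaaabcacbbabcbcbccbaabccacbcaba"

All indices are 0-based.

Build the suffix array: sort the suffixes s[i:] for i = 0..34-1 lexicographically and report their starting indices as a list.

[33, 4, 5, 22, 31, 2, 6, 13, 23, 0, 9, 27, 32, 3, 21, 12, 11, 29, 7, 14, 16, 24, 18, 30, 1, 8, 26, 20, 10, 28, 15, 17, 25, 19]

sorted suffixes:
  #0 SA[0]=33  'a'
  #1 SA[1]=4  'aaabcacbbabcbcbccbaabccacbcaba'
  #2 SA[2]=5  'aabcacbbabcbcbccbaabccacbcaba'
  #3 SA[3]=22  'aabccacbcaba'
  #4 SA[4]=31  'aba'
  #5 SA[5]=2  'abaaabcacbbabcbcbccbaabccacbcaba'
  #6 SA[6]=6  'abcacbbabcbcbccbaabccacbcaba'
  #7 SA[7]=13  'abcbcbccbaabccacbcaba'
  #8 SA[8]=23  'abccacbcaba'
  #9 SA[9]=0  'acabaaabcacbbabcbcbccbaabccacbcaba'
  #10 SA[10]=9  'acbbabcbcbccbaabccacbcaba'
  #11 SA[11]=27  'acbcaba'
  #12 SA[12]=32  'ba'
  #13 SA[13]=3  'baaabcacbbabcbcbccbaabccacbcaba'
  #14 SA[14]=21  'baabccacbcaba'
  #15 SA[15]=12  'babcbcbccbaabccacbcaba'
  #16 SA[16]=11  'bbabcbcbccbaabccacbcaba'
  #17 SA[17]=29  'bcaba'
  #18 SA[18]=7  'bcacbbabcbcbccbaabccacbcaba'
  #19 SA[19]=14  'bcbcbccbaabccacbcaba'
  #20 SA[20]=16  'bcbccbaabccacbcaba'
  #21 SA[21]=24  'bccacbcaba'
  #22 SA[22]=18  'bccbaabccacbcaba'
  #23 SA[23]=30  'caba'
  #24 SA[24]=1  'cabaaabcacbbabcbcbccbaabccacbcaba'
  #25 SA[25]=8  'cacbbabcbcbccbaabccacbcaba'
  #26 SA[26]=26  'cacbcaba'
  #27 SA[27]=20  'cbaabccacbcaba'
  #28 SA[28]=10  'cbbabcbcbccbaabccacbcaba'
  #29 SA[29]=28  'cbcaba'
  #30 SA[30]=15  'cbcbccbaabccacbcaba'
  #31 SA[31]=17  'cbccbaabccacbcaba'
  #32 SA[32]=25  'ccacbcaba'
  #33 SA[33]=19  'ccbaabccacbcaba'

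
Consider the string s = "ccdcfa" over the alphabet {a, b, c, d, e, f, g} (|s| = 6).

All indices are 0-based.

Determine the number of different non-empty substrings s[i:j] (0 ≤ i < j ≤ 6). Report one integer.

rank→(start, suffix):
  0 → (5, 'a')
  1 → (0, 'ccdcfa')
  2 → (1, 'cdcfa')
  3 → (3, 'cfa')
  4 → (2, 'dcfa')
  5 → (4, 'fa')

SA = [5, 0, 1, 3, 2, 4]
i: (SA[i-1],SA[i]) lcp shared
  1: (5,0) 0 ''
  2: (0,1) 1 'c'
  3: (1,3) 1 'c'
  4: (3,2) 0 ''
  5: (2,4) 0 ''

n(n+1)/2 = 6·7/2 = 21
Σ LCP = 0 + 0 + 1 + 1 + 0 + 0 = 2
distinct = 21 − 2 = 19

19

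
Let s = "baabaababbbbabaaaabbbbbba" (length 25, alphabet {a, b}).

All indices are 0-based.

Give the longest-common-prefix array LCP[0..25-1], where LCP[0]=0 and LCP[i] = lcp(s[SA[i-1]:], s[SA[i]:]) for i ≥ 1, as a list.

[0, 1, 3, 2, 4, 3, 1, 4, 3, 2, 5, 0, 2, 3, 5, 2, 3, 1, 3, 2, 4, 3, 5, 4, 5]

sorted suffixes:
  #0 SA[0]=24  'a'
  #1 SA[1]=14  'aaaabbbbbba'
  #2 SA[2]=15  'aaabbbbbba'
  #3 SA[3]=1  'aabaababbbbabaaaabbbbbba'
  #4 SA[4]=4  'aababbbbabaaaabbbbbba'
  #5 SA[5]=16  'aabbbbbba'
  #6 SA[6]=12  'abaaaabbbbbba'
  #7 SA[7]=2  'abaababbbbabaaaabbbbbba'
  #8 SA[8]=5  'ababbbbabaaaabbbbbba'
  #9 SA[9]=7  'abbbbabaaaabbbbbba'
  #10 SA[10]=17  'abbbbbba'
  #11 SA[11]=23  'ba'
  #12 SA[12]=13  'baaaabbbbbba'
  #13 SA[13]=0  'baabaababbbbabaaaabbbbbba'
  #14 SA[14]=3  'baababbbbabaaaabbbbbba'
  #15 SA[15]=11  'babaaaabbbbbba'
  #16 SA[16]=6  'babbbbabaaaabbbbbba'
  #17 SA[17]=22  'bba'
  #18 SA[18]=10  'bbabaaaabbbbbba'
  #19 SA[19]=21  'bbba'
  #20 SA[20]=9  'bbbabaaaabbbbbba'
  #21 SA[21]=20  'bbbba'
  #22 SA[22]=8  'bbbbabaaaabbbbbba'
  #23 SA[23]=19  'bbbbba'
  #24 SA[24]=18  'bbbbbba'

SA = [24, 14, 15, 1, 4, 16, 12, 2, 5, 7, 17, 23, 13, 0, 3, 11, 6, 22, 10, 21, 9, 20, 8, 19, 18]
[i] adj suffixes → lcp
  [1] 24/14 → 1 ('a')
  [2] 14/15 → 3 ('aaa')
  [3] 15/1 → 2 ('aa')
  [4] 1/4 → 4 ('aaba')
  [5] 4/16 → 3 ('aab')
  [6] 16/12 → 1 ('a')
  [7] 12/2 → 4 ('abaa')
  [8] 2/5 → 3 ('aba')
  [9] 5/7 → 2 ('ab')
  [10] 7/17 → 5 ('abbbb')
  [11] 17/23 → 0 ('')
  [12] 23/13 → 2 ('ba')
  [13] 13/0 → 3 ('baa')
  [14] 0/3 → 5 ('baaba')
  [15] 3/11 → 2 ('ba')
  [16] 11/6 → 3 ('bab')
  [17] 6/22 → 1 ('b')
  [18] 22/10 → 3 ('bba')
  [19] 10/21 → 2 ('bb')
  [20] 21/9 → 4 ('bbba')
  [21] 9/20 → 3 ('bbb')
  [22] 20/8 → 5 ('bbbba')
  [23] 8/19 → 4 ('bbbb')
  [24] 19/18 → 5 ('bbbbb')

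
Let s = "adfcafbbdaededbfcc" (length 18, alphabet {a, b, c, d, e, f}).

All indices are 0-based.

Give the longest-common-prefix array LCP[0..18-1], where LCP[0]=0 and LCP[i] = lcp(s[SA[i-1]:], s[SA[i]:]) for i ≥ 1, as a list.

[0, 1, 1, 0, 1, 1, 0, 1, 1, 0, 1, 1, 1, 0, 2, 0, 1, 2]

rank | idx | suffix
   0 |   0 | adfcafbbdaededbfcc
   1 |   9 | aededbfcc
   2 |   4 | afbbdaededbfcc
   3 |   6 | bbdaededbfcc
   4 |   7 | bdaededbfcc
   5 |  14 | bfcc
   6 |  17 | c
   7 |   3 | cafbbdaededbfcc
   8 |  16 | cc
   9 |   8 | daededbfcc
  10 |  13 | dbfcc
  11 |  11 | dedbfcc
  12 |   1 | dfcafbbdaededbfcc
  13 |  12 | edbfcc
  14 |  10 | ededbfcc
  15 |   5 | fbbdaededbfcc
  16 |   2 | fcafbbdaededbfcc
  17 |  15 | fcc

SA = [0, 9, 4, 6, 7, 14, 17, 3, 16, 8, 13, 11, 1, 12, 10, 5, 2, 15]
[i] adj suffixes → lcp
  [1] 0/9 → 1 ('a')
  [2] 9/4 → 1 ('a')
  [3] 4/6 → 0 ('')
  [4] 6/7 → 1 ('b')
  [5] 7/14 → 1 ('b')
  [6] 14/17 → 0 ('')
  [7] 17/3 → 1 ('c')
  [8] 3/16 → 1 ('c')
  [9] 16/8 → 0 ('')
  [10] 8/13 → 1 ('d')
  [11] 13/11 → 1 ('d')
  [12] 11/1 → 1 ('d')
  [13] 1/12 → 0 ('')
  [14] 12/10 → 2 ('ed')
  [15] 10/5 → 0 ('')
  [16] 5/2 → 1 ('f')
  [17] 2/15 → 2 ('fc')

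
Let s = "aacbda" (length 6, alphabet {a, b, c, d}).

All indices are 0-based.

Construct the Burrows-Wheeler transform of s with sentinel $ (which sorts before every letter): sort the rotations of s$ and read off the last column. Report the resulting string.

rank  rotation last
    0  $aacbda  a
    1  a$aacbd  d
    2  aacbda$  $
    3  acbda$a  a
    4  bda$aac  c
    5  cbda$aa  a
    6  da$aacb  b

ad$acab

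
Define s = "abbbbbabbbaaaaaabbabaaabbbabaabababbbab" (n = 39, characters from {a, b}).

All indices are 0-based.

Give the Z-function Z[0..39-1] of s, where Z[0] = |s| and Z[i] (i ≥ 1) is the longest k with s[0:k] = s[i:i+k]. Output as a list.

[39, 0, 0, 0, 0, 0, 4, 0, 0, 0, 1, 1, 1, 1, 1, 3, 0, 0, 2, 0, 1, 1, 4, 0, 0, 0, 2, 0, 1, 2, 0, 2, 0, 4, 0, 0, 0, 2, 0]

Z[0]=39
i=1: fresh scan; Z[1]=0
i=2: fresh scan; Z[2]=0
i=3: fresh scan; Z[3]=0
i=4: fresh scan; Z[4]=0
i=5: fresh scan; Z[5]=0
i=6: fresh scan; Z[6]=4 grow→box=[6,10)
i=7: min(r-i=3, Z[1]=0)=0; Z[7]=0
i=8: min(r-i=2, Z[2]=0)=0; Z[8]=0
i=9: min(r-i=1, Z[3]=0)=0; Z[9]=0
i=10: fresh scan; Z[10]=1 grow→box=[10,11)
i=11: fresh scan; Z[11]=1 grow→box=[11,12)
i=12: fresh scan; Z[12]=1 grow→box=[12,13)
i=13: fresh scan; Z[13]=1 grow→box=[13,14)
i=14: fresh scan; Z[14]=1 grow→box=[14,15)
i=15: fresh scan; Z[15]=3 grow→box=[15,18)
i=16: min(r-i=2, Z[1]=0)=0; Z[16]=0
i=17: min(r-i=1, Z[2]=0)=0; Z[17]=0
i=18: fresh scan; Z[18]=2 grow→box=[18,20)
i=19: min(r-i=1, Z[1]=0)=0; Z[19]=0
i=20: fresh scan; Z[20]=1 grow→box=[20,21)
i=21: fresh scan; Z[21]=1 grow→box=[21,22)
i=22: fresh scan; Z[22]=4 grow→box=[22,26)
i=23: min(r-i=3, Z[1]=0)=0; Z[23]=0
i=24: min(r-i=2, Z[2]=0)=0; Z[24]=0
i=25: min(r-i=1, Z[3]=0)=0; Z[25]=0
i=26: fresh scan; Z[26]=2 grow→box=[26,28)
i=27: min(r-i=1, Z[1]=0)=0; Z[27]=0
i=28: fresh scan; Z[28]=1 grow→box=[28,29)
i=29: fresh scan; Z[29]=2 grow→box=[29,31)
i=30: min(r-i=1, Z[1]=0)=0; Z[30]=0
i=31: fresh scan; Z[31]=2 grow→box=[31,33)
i=32: min(r-i=1, Z[1]=0)=0; Z[32]=0
i=33: fresh scan; Z[33]=4 grow→box=[33,37)
i=34: min(r-i=3, Z[1]=0)=0; Z[34]=0
i=35: min(r-i=2, Z[2]=0)=0; Z[35]=0
i=36: min(r-i=1, Z[3]=0)=0; Z[36]=0
i=37: fresh scan; Z[37]=2 grow→box=[37,39)
i=38: min(r-i=1, Z[1]=0)=0; Z[38]=0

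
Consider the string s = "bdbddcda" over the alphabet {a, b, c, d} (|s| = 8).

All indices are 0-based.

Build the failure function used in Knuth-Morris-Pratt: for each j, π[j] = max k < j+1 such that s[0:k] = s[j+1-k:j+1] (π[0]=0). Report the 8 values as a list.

[0, 0, 1, 2, 0, 0, 0, 0]

π[0] = 0
j=1 s[j]='d': π[1]=0 (border '')
j=2 s[j]='b': π[2]=1 (border 'b')
j=3 s[j]='d': π[3]=2 (border 'bd')
j=4 s[j]='d': k: 2→0; π[4]=0 (border '')
j=5 s[j]='c': π[5]=0 (border '')
j=6 s[j]='d': π[6]=0 (border '')
j=7 s[j]='a': π[7]=0 (border '')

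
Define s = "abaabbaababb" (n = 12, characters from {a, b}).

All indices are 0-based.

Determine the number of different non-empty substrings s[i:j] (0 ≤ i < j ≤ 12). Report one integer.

sorted suffixes:
  #0 SA[0]=6  'aababb'
  #1 SA[1]=2  'aabbaababb'
  #2 SA[2]=0  'abaabbaababb'
  #3 SA[3]=7  'ababb'
  #4 SA[4]=9  'abb'
  #5 SA[5]=3  'abbaababb'
  #6 SA[6]=11  'b'
  #7 SA[7]=5  'baababb'
  #8 SA[8]=1  'baabbaababb'
  #9 SA[9]=8  'babb'
  #10 SA[10]=10  'bb'
  #11 SA[11]=4  'bbaababb'

SA = [6, 2, 0, 7, 9, 3, 11, 5, 1, 8, 10, 4]
[i] adj suffixes → lcp
  [1] 6/2 → 3 ('aab')
  [2] 2/0 → 1 ('a')
  [3] 0/7 → 3 ('aba')
  [4] 7/9 → 2 ('ab')
  [5] 9/3 → 3 ('abb')
  [6] 3/11 → 0 ('')
  [7] 11/5 → 1 ('b')
  [8] 5/1 → 4 ('baab')
  [9] 1/8 → 2 ('ba')
  [10] 8/10 → 1 ('b')
  [11] 10/4 → 2 ('bb')

n(n+1)/2 = 12·13/2 = 78
Σ LCP = 0 + 3 + 1 + 3 + 2 + 3 + 0 + 1 + 4 + 2 + 1 + 2 = 22
distinct = 78 − 22 = 56

56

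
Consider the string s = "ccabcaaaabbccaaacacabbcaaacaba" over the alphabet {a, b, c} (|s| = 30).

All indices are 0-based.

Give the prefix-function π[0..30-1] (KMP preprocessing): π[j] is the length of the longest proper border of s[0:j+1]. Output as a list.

[0, 1, 0, 0, 1, 0, 0, 0, 0, 0, 0, 1, 2, 3, 0, 0, 1, 0, 1, 0, 0, 0, 1, 0, 0, 0, 1, 0, 0, 0]

π[0] = 0
j=1 s[j]='c': π[1]=1 (border 'c')
j=2 s[j]='a': k: 1→0; π[2]=0 (border '')
j=3 s[j]='b': π[3]=0 (border '')
j=4 s[j]='c': π[4]=1 (border 'c')
j=5 s[j]='a': k: 1→0; π[5]=0 (border '')
j=6 s[j]='a': π[6]=0 (border '')
j=7 s[j]='a': π[7]=0 (border '')
j=8 s[j]='a': π[8]=0 (border '')
j=9 s[j]='b': π[9]=0 (border '')
j=10 s[j]='b': π[10]=0 (border '')
j=11 s[j]='c': π[11]=1 (border 'c')
j=12 s[j]='c': π[12]=2 (border 'cc')
j=13 s[j]='a': π[13]=3 (border 'cca')
j=14 s[j]='a': k: 3→0; π[14]=0 (border '')
j=15 s[j]='a': π[15]=0 (border '')
j=16 s[j]='c': π[16]=1 (border 'c')
j=17 s[j]='a': k: 1→0; π[17]=0 (border '')
j=18 s[j]='c': π[18]=1 (border 'c')
j=19 s[j]='a': k: 1→0; π[19]=0 (border '')
j=20 s[j]='b': π[20]=0 (border '')
j=21 s[j]='b': π[21]=0 (border '')
j=22 s[j]='c': π[22]=1 (border 'c')
j=23 s[j]='a': k: 1→0; π[23]=0 (border '')
j=24 s[j]='a': π[24]=0 (border '')
j=25 s[j]='a': π[25]=0 (border '')
j=26 s[j]='c': π[26]=1 (border 'c')
j=27 s[j]='a': k: 1→0; π[27]=0 (border '')
j=28 s[j]='b': π[28]=0 (border '')
j=29 s[j]='a': π[29]=0 (border '')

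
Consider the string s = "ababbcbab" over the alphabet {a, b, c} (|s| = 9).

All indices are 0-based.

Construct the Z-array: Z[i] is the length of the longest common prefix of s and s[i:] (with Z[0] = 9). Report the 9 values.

Z[0]=9
i=1: fresh scan; Z[1]=0
i=2: fresh scan; Z[2]=2 extend→box=[2,4)
i=3: min(r-i=1, Z[1]=0)=0; Z[3]=0
i=4: fresh scan; Z[4]=0
i=5: fresh scan; Z[5]=0
i=6: fresh scan; Z[6]=0
i=7: fresh scan; Z[7]=2 extend→box=[7,9)
i=8: min(r-i=1, Z[1]=0)=0; Z[8]=0

[9, 0, 2, 0, 0, 0, 0, 2, 0]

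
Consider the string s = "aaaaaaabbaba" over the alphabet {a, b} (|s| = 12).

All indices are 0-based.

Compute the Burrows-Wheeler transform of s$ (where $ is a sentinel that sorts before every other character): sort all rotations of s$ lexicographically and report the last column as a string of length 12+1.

ab$aaaaabaaba

rank  rotation       last
    0  $aaaaaaabbaba  a
    1  a$aaaaaaabbab  b
    2  aaaaaaabbaba$  $
    3  aaaaaabbaba$a  a
    4  aaaaabbaba$aa  a
    5  aaaabbaba$aaa  a
    6  aaabbaba$aaaa  a
    7  aabbaba$aaaaa  a
    8  aba$aaaaaaabb  b
    9  abbaba$aaaaaa  a
   10  ba$aaaaaaabba  a
   11  baba$aaaaaaab  b
   12  bbaba$aaaaaaa  a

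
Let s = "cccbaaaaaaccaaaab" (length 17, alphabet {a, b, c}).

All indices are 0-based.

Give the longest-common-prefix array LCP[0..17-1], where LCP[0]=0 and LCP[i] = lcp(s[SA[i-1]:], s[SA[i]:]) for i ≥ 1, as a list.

rank | idx | suffix
   0 |   4 | aaaaaaccaaaab
   1 |   5 | aaaaaccaaaab
   2 |  12 | aaaab
   3 |   6 | aaaaccaaaab
   4 |  13 | aaab
   5 |   7 | aaaccaaaab
   6 |  14 | aab
   7 |   8 | aaccaaaab
   8 |  15 | ab
   9 |   9 | accaaaab
  10 |  16 | b
  11 |   3 | baaaaaaccaaaab
  12 |  11 | caaaab
  13 |   2 | cbaaaaaaccaaaab
  14 |  10 | ccaaaab
  15 |   1 | ccbaaaaaaccaaaab
  16 |   0 | cccbaaaaaaccaaaab

SA = [4, 5, 12, 6, 13, 7, 14, 8, 15, 9, 16, 3, 11, 2, 10, 1, 0]
[i] adj suffixes → lcp
  [1] 4/5 → 5 ('aaaaa')
  [2] 5/12 → 4 ('aaaa')
  [3] 12/6 → 4 ('aaaa')
  [4] 6/13 → 3 ('aaa')
  [5] 13/7 → 3 ('aaa')
  [6] 7/14 → 2 ('aa')
  [7] 14/8 → 2 ('aa')
  [8] 8/15 → 1 ('a')
  [9] 15/9 → 1 ('a')
  [10] 9/16 → 0 ('')
  [11] 16/3 → 1 ('b')
  [12] 3/11 → 0 ('')
  [13] 11/2 → 1 ('c')
  [14] 2/10 → 1 ('c')
  [15] 10/1 → 2 ('cc')
  [16] 1/0 → 2 ('cc')

[0, 5, 4, 4, 3, 3, 2, 2, 1, 1, 0, 1, 0, 1, 1, 2, 2]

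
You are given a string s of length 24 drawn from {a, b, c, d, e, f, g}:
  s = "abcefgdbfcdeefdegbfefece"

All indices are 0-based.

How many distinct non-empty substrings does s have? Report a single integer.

rank | idx | suffix
   0 |   0 | abcefgdbfcdeefdegbfefece
   1 |   1 | bcefgdbfcdeefdegbfefece
   2 |   7 | bfcdeefdegbfefece
   3 |  17 | bfefece
   4 |   9 | cdeefdegbfefece
   5 |  22 | ce
   6 |   2 | cefgdbfcdeefdegbfefece
   7 |   6 | dbfcdeefdegbfefece
   8 |  10 | deefdegbfefece
   9 |  14 | degbfefece
  10 |  23 | e
  11 |  21 | ece
  12 |  11 | eefdegbfefece
  13 |  12 | efdegbfefece
  14 |  19 | efece
  15 |   3 | efgdbfcdeefdegbfefece
  16 |  15 | egbfefece
  17 |   8 | fcdeefdegbfefece
  18 |  13 | fdegbfefece
  19 |  20 | fece
  20 |  18 | fefece
  21 |   4 | fgdbfcdeefdegbfefece
  22 |  16 | gbfefece
  23 |   5 | gdbfcdeefdegbfefece

SA = [0, 1, 7, 17, 9, 22, 2, 6, 10, 14, 23, 21, 11, 12, 19, 3, 15, 8, 13, 20, 18, 4, 16, 5]
[i] adj suffixes → lcp
  [1] 0/1 → 0 ('')
  [2] 1/7 → 1 ('b')
  [3] 7/17 → 2 ('bf')
  [4] 17/9 → 0 ('')
  [5] 9/22 → 1 ('c')
  [6] 22/2 → 2 ('ce')
  [7] 2/6 → 0 ('')
  [8] 6/10 → 1 ('d')
  [9] 10/14 → 2 ('de')
  [10] 14/23 → 0 ('')
  [11] 23/21 → 1 ('e')
  [12] 21/11 → 1 ('e')
  [13] 11/12 → 1 ('e')
  [14] 12/19 → 2 ('ef')
  [15] 19/3 → 2 ('ef')
  [16] 3/15 → 1 ('e')
  [17] 15/8 → 0 ('')
  [18] 8/13 → 1 ('f')
  [19] 13/20 → 1 ('f')
  [20] 20/18 → 2 ('fe')
  [21] 18/4 → 1 ('f')
  [22] 4/16 → 0 ('')
  [23] 16/5 → 1 ('g')

n(n+1)/2 = 24·25/2 = 300
Σ LCP = 0 + 0 + 1 + 2 + 0 + 1 + 2 + 0 + 1 + 2 + 0 + 1 + 1 + 1 + 2 + 2 + 1 + 0 + 1 + 1 + 2 + 1 + 0 + 1 = 23
distinct = 300 − 23 = 277

277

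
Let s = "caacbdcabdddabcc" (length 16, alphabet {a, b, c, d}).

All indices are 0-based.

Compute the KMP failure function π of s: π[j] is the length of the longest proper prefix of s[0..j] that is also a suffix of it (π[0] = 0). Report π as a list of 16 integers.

[0, 0, 0, 1, 0, 0, 1, 2, 0, 0, 0, 0, 0, 0, 1, 1]

π[0] = 0
j=1 s[j]='a': π[1]=0 (border '')
j=2 s[j]='a': π[2]=0 (border '')
j=3 s[j]='c': π[3]=1 (border 'c')
j=4 s[j]='b': k: 1→0; π[4]=0 (border '')
j=5 s[j]='d': π[5]=0 (border '')
j=6 s[j]='c': π[6]=1 (border 'c')
j=7 s[j]='a': π[7]=2 (border 'ca')
j=8 s[j]='b': k: 2→0; π[8]=0 (border '')
j=9 s[j]='d': π[9]=0 (border '')
j=10 s[j]='d': π[10]=0 (border '')
j=11 s[j]='d': π[11]=0 (border '')
j=12 s[j]='a': π[12]=0 (border '')
j=13 s[j]='b': π[13]=0 (border '')
j=14 s[j]='c': π[14]=1 (border 'c')
j=15 s[j]='c': k: 1→0; π[15]=1 (border 'c')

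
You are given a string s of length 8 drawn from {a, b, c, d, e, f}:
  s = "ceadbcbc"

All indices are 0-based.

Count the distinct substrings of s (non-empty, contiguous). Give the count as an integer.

32

sorted suffixes:
  #0 SA[0]=2  'adbcbc'
  #1 SA[1]=6  'bc'
  #2 SA[2]=4  'bcbc'
  #3 SA[3]=7  'c'
  #4 SA[4]=5  'cbc'
  #5 SA[5]=0  'ceadbcbc'
  #6 SA[6]=3  'dbcbc'
  #7 SA[7]=1  'eadbcbc'

SA = [2, 6, 4, 7, 5, 0, 3, 1]
[i] adj suffixes → lcp
  [1] 2/6 → 0 ('')
  [2] 6/4 → 2 ('bc')
  [3] 4/7 → 0 ('')
  [4] 7/5 → 1 ('c')
  [5] 5/0 → 1 ('c')
  [6] 0/3 → 0 ('')
  [7] 3/1 → 0 ('')

n(n+1)/2 = 8·9/2 = 36
Σ LCP = 0 + 0 + 2 + 0 + 1 + 1 + 0 + 0 = 4
distinct = 36 − 4 = 32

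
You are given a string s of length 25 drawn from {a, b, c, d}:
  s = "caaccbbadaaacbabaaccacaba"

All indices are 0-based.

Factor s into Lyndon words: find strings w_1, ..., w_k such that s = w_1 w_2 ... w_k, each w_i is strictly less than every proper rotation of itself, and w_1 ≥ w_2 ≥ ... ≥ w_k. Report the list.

["c", "aaccbbad", "aaacbabaaccacab", "a"]

emit factor 1: 'c' (i=0, period=1)
emit factor 2: 'aaccbbad' (i=1, period=8)
emit factor 3: 'aaacbabaaccacab' (i=9, period=15)
emit factor 4: 'a' (i=24, period=1)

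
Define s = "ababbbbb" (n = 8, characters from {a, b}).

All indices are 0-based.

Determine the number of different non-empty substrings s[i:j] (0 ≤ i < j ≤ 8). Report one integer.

rank | idx | suffix
   0 |   0 | ababbbbb
   1 |   2 | abbbbb
   2 |   7 | b
   3 |   1 | babbbbb
   4 |   6 | bb
   5 |   5 | bbb
   6 |   4 | bbbb
   7 |   3 | bbbbb

SA = [0, 2, 7, 1, 6, 5, 4, 3]
i: (SA[i-1],SA[i]) lcp shared
  1: (0,2) 2 'ab'
  2: (2,7) 0 ''
  3: (7,1) 1 'b'
  4: (1,6) 1 'b'
  5: (6,5) 2 'bb'
  6: (5,4) 3 'bbb'
  7: (4,3) 4 'bbbb'

n(n+1)/2 = 8·9/2 = 36
Σ LCP = 0 + 2 + 0 + 1 + 1 + 2 + 3 + 4 = 13
distinct = 36 − 13 = 23

23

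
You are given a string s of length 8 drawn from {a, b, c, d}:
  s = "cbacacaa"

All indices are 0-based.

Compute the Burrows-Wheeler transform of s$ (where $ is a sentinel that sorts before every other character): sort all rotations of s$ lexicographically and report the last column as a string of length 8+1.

rank  rotation   last
    0  $cbacacaa  a
    1  a$cbacaca  a
    2  aa$cbacac  c
    3  acaa$cbac  c
    4  acacaa$cb  b
    5  bacacaa$c  c
    6  caa$cbaca  a
    7  cacaa$cba  a
    8  cbacacaa$  $

aaccbcaa$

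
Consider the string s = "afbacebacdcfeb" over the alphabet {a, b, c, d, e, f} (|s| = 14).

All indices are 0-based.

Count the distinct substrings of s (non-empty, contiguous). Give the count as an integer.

rank | idx | suffix
   0 |   7 | acdcfeb
   1 |   3 | acebacdcfeb
   2 |   0 | afbacebacdcfeb
   3 |  13 | b
   4 |   6 | bacdcfeb
   5 |   2 | bacebacdcfeb
   6 |   8 | cdcfeb
   7 |   4 | cebacdcfeb
   8 |  10 | cfeb
   9 |   9 | dcfeb
  10 |  12 | eb
  11 |   5 | ebacdcfeb
  12 |   1 | fbacebacdcfeb
  13 |  11 | feb

SA = [7, 3, 0, 13, 6, 2, 8, 4, 10, 9, 12, 5, 1, 11]
rank  pair      lcp
   1  s[7:],s[3:]  2  'ac'
   2  s[3:],s[0:]  1  'a'
   3  s[0:],s[13:]  0  ''
   4  s[13:],s[6:]  1  'b'
   5  s[6:],s[2:]  3  'bac'
   6  s[2:],s[8:]  0  ''
   7  s[8:],s[4:]  1  'c'
   8  s[4:],s[10:]  1  'c'
   9  s[10:],s[9:]  0  ''
  10  s[9:],s[12:]  0  ''
  11  s[12:],s[5:]  2  'eb'
  12  s[5:],s[1:]  0  ''
  13  s[1:],s[11:]  1  'f'

n(n+1)/2 = 14·15/2 = 105
Σ LCP = 0 + 2 + 1 + 0 + 1 + 3 + 0 + 1 + 1 + 0 + 0 + 2 + 0 + 1 = 12
distinct = 105 − 12 = 93

93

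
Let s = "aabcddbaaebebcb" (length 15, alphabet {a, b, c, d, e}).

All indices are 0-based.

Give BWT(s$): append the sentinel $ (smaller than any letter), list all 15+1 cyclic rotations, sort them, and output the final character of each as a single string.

rank  rotation          last
    0  $aabcddbaaebebcb  b
    1  aabcddbaaebebcb$  $
    2  aaebebcb$aabcddb  b
    3  abcddbaaebebcb$a  a
    4  aebebcb$aabcddba  a
    5  b$aabcddbaaebebc  c
    6  baaebebcb$aabcdd  d
    7  bcb$aabcddbaaebe  e
    8  bcddbaaebebcb$aa  a
    9  bebcb$aabcddbaae  e
   10  cb$aabcddbaaebeb  b
   11  cddbaaebebcb$aab  b
   12  dbaaebebcb$aabcd  d
   13  ddbaaebebcb$aabc  c
   14  ebcb$aabcddbaaeb  b
   15  ebebcb$aabcddbaa  a

b$baacdeaebbdcba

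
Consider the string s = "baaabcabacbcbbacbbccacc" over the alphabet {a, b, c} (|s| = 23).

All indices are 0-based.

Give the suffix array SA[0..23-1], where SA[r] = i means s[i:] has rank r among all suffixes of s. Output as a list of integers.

[1, 2, 6, 3, 14, 8, 20, 0, 13, 7, 12, 16, 4, 10, 17, 22, 5, 19, 11, 15, 9, 21, 18]

rank | idx | suffix
   0 |   1 | aaabcabacbcbbacbbccacc
   1 |   2 | aabcabacbcbbacbbccacc
   2 |   6 | abacbcbbacbbccacc
   3 |   3 | abcabacbcbbacbbccacc
   4 |  14 | acbbccacc
   5 |   8 | acbcbbacbbccacc
   6 |  20 | acc
   7 |   0 | baaabcabacbcbbacbbccacc
   8 |  13 | bacbbccacc
   9 |   7 | bacbcbbacbbccacc
  10 |  12 | bbacbbccacc
  11 |  16 | bbccacc
  12 |   4 | bcabacbcbbacbbccacc
  13 |  10 | bcbbacbbccacc
  14 |  17 | bccacc
  15 |  22 | c
  16 |   5 | cabacbcbbacbbccacc
  17 |  19 | cacc
  18 |  11 | cbbacbbccacc
  19 |  15 | cbbccacc
  20 |   9 | cbcbbacbbccacc
  21 |  21 | cc
  22 |  18 | ccacc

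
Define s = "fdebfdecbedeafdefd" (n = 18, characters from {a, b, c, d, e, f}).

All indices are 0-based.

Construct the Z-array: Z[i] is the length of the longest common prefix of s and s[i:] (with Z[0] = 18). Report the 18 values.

[18, 0, 0, 0, 3, 0, 0, 0, 0, 0, 0, 0, 0, 3, 0, 0, 2, 0]

Z[0]=18
i=1: fresh scan; Z[1]=0
i=2: fresh scan; Z[2]=0
i=3: fresh scan; Z[3]=0
i=4: fresh scan; Z[4]=3 grow→box=[4,7)
i=5: min(r-i=2, Z[1]=0)=0; Z[5]=0
i=6: min(r-i=1, Z[2]=0)=0; Z[6]=0
i=7: fresh scan; Z[7]=0
i=8: fresh scan; Z[8]=0
i=9: fresh scan; Z[9]=0
i=10: fresh scan; Z[10]=0
i=11: fresh scan; Z[11]=0
i=12: fresh scan; Z[12]=0
i=13: fresh scan; Z[13]=3 grow→box=[13,16)
i=14: min(r-i=2, Z[1]=0)=0; Z[14]=0
i=15: min(r-i=1, Z[2]=0)=0; Z[15]=0
i=16: fresh scan; Z[16]=2 grow→box=[16,18)
i=17: min(r-i=1, Z[1]=0)=0; Z[17]=0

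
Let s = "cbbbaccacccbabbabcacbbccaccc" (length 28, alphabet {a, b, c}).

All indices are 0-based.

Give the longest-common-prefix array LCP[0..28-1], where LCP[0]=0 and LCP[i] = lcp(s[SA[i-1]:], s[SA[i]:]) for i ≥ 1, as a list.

[0, 2, 1, 2, 3, 4, 0, 3, 2, 1, 3, 2, 2, 1, 2, 0, 1, 3, 5, 1, 2, 3, 1, 2, 6, 2, 2, 3]

rank→(start, suffix):
  0 → (12, 'abbabcacbbccaccc')
  1 → (15, 'abcacbbccaccc')
  2 → (18, 'acbbccaccc')
  3 → (4, 'accacccbabbabcacbbccaccc')
  4 → (24, 'accc')
  5 → (7, 'acccbabbabcacbbccaccc')
  6 → (11, 'babbabcacbbccaccc')
  7 → (14, 'babcacbbccaccc')
  8 → (3, 'baccacccbabbabcacbbccaccc')
  9 → (13, 'bbabcacbbccaccc')
  10 → (2, 'bbaccacccbabbabcacbbccaccc')
  11 → (1, 'bbbaccacccbabbabcacbbccaccc')
  12 → (20, 'bbccaccc')
  13 → (16, 'bcacbbccaccc')
  14 → (21, 'bccaccc')
  15 → (27, 'c')
  16 → (17, 'cacbbccaccc')
  17 → (23, 'caccc')
  18 → (6, 'cacccbabbabcacbbccaccc')
  19 → (10, 'cbabbabcacbbccaccc')
  20 → (0, 'cbbbaccacccbabbabcacbbccaccc')
  21 → (19, 'cbbccaccc')
  22 → (26, 'cc')
  23 → (22, 'ccaccc')
  24 → (5, 'ccacccbabbabcacbbccaccc')
  25 → (9, 'ccbabbabcacbbccaccc')
  26 → (25, 'ccc')
  27 → (8, 'cccbabbabcacbbccaccc')

SA = [12, 15, 18, 4, 24, 7, 11, 14, 3, 13, 2, 1, 20, 16, 21, 27, 17, 23, 6, 10, 0, 19, 26, 22, 5, 9, 25, 8]
i: (SA[i-1],SA[i]) lcp shared
  1: (12,15) 2 'ab'
  2: (15,18) 1 'a'
  3: (18,4) 2 'ac'
  4: (4,24) 3 'acc'
  5: (24,7) 4 'accc'
  6: (7,11) 0 ''
  7: (11,14) 3 'bab'
  8: (14,3) 2 'ba'
  9: (3,13) 1 'b'
  10: (13,2) 3 'bba'
  11: (2,1) 2 'bb'
  12: (1,20) 2 'bb'
  13: (20,16) 1 'b'
  14: (16,21) 2 'bc'
  15: (21,27) 0 ''
  16: (27,17) 1 'c'
  17: (17,23) 3 'cac'
  18: (23,6) 5 'caccc'
  19: (6,10) 1 'c'
  20: (10,0) 2 'cb'
  21: (0,19) 3 'cbb'
  22: (19,26) 1 'c'
  23: (26,22) 2 'cc'
  24: (22,5) 6 'ccaccc'
  25: (5,9) 2 'cc'
  26: (9,25) 2 'cc'
  27: (25,8) 3 'ccc'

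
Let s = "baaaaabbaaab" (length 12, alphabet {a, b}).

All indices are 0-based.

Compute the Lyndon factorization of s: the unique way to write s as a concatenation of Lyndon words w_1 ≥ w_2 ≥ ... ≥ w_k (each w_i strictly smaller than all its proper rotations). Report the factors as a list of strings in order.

emit factor 1: 'b' (i=0, period=1)
emit factor 2: 'aaaaabbaaab' (i=1, period=11)

["b", "aaaaabbaaab"]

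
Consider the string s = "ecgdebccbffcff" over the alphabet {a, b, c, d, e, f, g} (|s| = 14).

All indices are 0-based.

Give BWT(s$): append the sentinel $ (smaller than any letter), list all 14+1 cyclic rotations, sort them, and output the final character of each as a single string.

feccbfegd$ffcbc

rank  rotation         last
    0  $ecgdebccbffcff  f
    1  bccbffcff$ecgde  e
    2  bffcff$ecgdebcc  c
    3  cbffcff$ecgdebc  c
    4  ccbffcff$ecgdeb  b
    5  cff$ecgdebccbff  f
    6  cgdebccbffcff$e  e
    7  debccbffcff$ecg  g
    8  ebccbffcff$ecgd  d
    9  ecgdebccbffcff$  $
   10  f$ecgdebccbffcf  f
   11  fcff$ecgdebccbf  f
   12  ff$ecgdebccbffc  c
   13  ffcff$ecgdebccb  b
   14  gdebccbffcff$ec  c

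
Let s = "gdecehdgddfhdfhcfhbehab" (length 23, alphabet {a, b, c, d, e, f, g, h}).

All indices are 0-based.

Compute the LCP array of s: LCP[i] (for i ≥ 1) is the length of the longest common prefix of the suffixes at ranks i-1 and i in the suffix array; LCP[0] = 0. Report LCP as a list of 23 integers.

[0, 0, 1, 0, 1, 0, 1, 1, 3, 1, 0, 1, 2, 0, 2, 2, 0, 2, 0, 1, 1, 1, 2]

rank | idx | suffix
   0 |  21 | ab
   1 |  22 | b
   2 |  18 | behab
   3 |   3 | cehdgddfhdfhcfhbehab
   4 |  15 | cfhbehab
   5 |   8 | ddfhdfhcfhbehab
   6 |   1 | decehdgddfhdfhcfhbehab
   7 |  12 | dfhcfhbehab
   8 |   9 | dfhdfhcfhbehab
   9 |   6 | dgddfhdfhcfhbehab
  10 |   2 | ecehdgddfhdfhcfhbehab
  11 |  19 | ehab
  12 |   4 | ehdgddfhdfhcfhbehab
  13 |  16 | fhbehab
  14 |  13 | fhcfhbehab
  15 |  10 | fhdfhcfhbehab
  16 |   7 | gddfhdfhcfhbehab
  17 |   0 | gdecehdgddfhdfhcfhbehab
  18 |  20 | hab
  19 |  17 | hbehab
  20 |  14 | hcfhbehab
  21 |  11 | hdfhcfhbehab
  22 |   5 | hdgddfhdfhcfhbehab

SA = [21, 22, 18, 3, 15, 8, 1, 12, 9, 6, 2, 19, 4, 16, 13, 10, 7, 0, 20, 17, 14, 11, 5]
i: (SA[i-1],SA[i]) lcp shared
  1: (21,22) 0 ''
  2: (22,18) 1 'b'
  3: (18,3) 0 ''
  4: (3,15) 1 'c'
  5: (15,8) 0 ''
  6: (8,1) 1 'd'
  7: (1,12) 1 'd'
  8: (12,9) 3 'dfh'
  9: (9,6) 1 'd'
  10: (6,2) 0 ''
  11: (2,19) 1 'e'
  12: (19,4) 2 'eh'
  13: (4,16) 0 ''
  14: (16,13) 2 'fh'
  15: (13,10) 2 'fh'
  16: (10,7) 0 ''
  17: (7,0) 2 'gd'
  18: (0,20) 0 ''
  19: (20,17) 1 'h'
  20: (17,14) 1 'h'
  21: (14,11) 1 'h'
  22: (11,5) 2 'hd'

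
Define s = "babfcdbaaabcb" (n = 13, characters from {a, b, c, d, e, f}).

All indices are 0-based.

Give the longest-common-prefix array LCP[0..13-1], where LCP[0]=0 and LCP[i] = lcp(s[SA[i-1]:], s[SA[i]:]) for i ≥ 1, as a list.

[0, 2, 1, 2, 0, 1, 2, 1, 1, 0, 1, 0, 0]

rank→(start, suffix):
  0 → (7, 'aaabcb')
  1 → (8, 'aabcb')
  2 → (9, 'abcb')
  3 → (1, 'abfcdbaaabcb')
  4 → (12, 'b')
  5 → (6, 'baaabcb')
  6 → (0, 'babfcdbaaabcb')
  7 → (10, 'bcb')
  8 → (2, 'bfcdbaaabcb')
  9 → (11, 'cb')
  10 → (4, 'cdbaaabcb')
  11 → (5, 'dbaaabcb')
  12 → (3, 'fcdbaaabcb')

SA = [7, 8, 9, 1, 12, 6, 0, 10, 2, 11, 4, 5, 3]
rank  pair      lcp
   1  s[7:],s[8:]  2  'aa'
   2  s[8:],s[9:]  1  'a'
   3  s[9:],s[1:]  2  'ab'
   4  s[1:],s[12:]  0  ''
   5  s[12:],s[6:]  1  'b'
   6  s[6:],s[0:]  2  'ba'
   7  s[0:],s[10:]  1  'b'
   8  s[10:],s[2:]  1  'b'
   9  s[2:],s[11:]  0  ''
  10  s[11:],s[4:]  1  'c'
  11  s[4:],s[5:]  0  ''
  12  s[5:],s[3:]  0  ''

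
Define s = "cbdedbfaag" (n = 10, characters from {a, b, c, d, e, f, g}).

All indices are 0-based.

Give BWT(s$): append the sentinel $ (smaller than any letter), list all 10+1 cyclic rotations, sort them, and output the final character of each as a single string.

gfacd$ebdba

rank  rotation     last
    0  $cbdedbfaag  g
    1  aag$cbdedbf  f
    2  ag$cbdedbfa  a
    3  bdedbfaag$c  c
    4  bfaag$cbded  d
    5  cbdedbfaag$  $
    6  dbfaag$cbde  e
    7  dedbfaag$cb  b
    8  edbfaag$cbd  d
    9  faag$cbdedb  b
   10  g$cbdedbfaa  a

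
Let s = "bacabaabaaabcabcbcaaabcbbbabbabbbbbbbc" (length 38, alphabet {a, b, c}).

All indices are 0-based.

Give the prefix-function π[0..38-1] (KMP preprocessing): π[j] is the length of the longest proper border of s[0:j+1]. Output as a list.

[0, 0, 0, 0, 1, 2, 0, 1, 2, 0, 0, 1, 0, 0, 1, 0, 1, 0, 0, 0, 0, 1, 0, 1, 1, 1, 2, 1, 1, 2, 1, 1, 1, 1, 1, 1, 1, 0]

π[0] = 0
j=1 s[j]='a': π[1]=0 (border '')
j=2 s[j]='c': π[2]=0 (border '')
j=3 s[j]='a': π[3]=0 (border '')
j=4 s[j]='b': π[4]=1 (border 'b')
j=5 s[j]='a': π[5]=2 (border 'ba')
j=6 s[j]='a': k: 2→0; π[6]=0 (border '')
j=7 s[j]='b': π[7]=1 (border 'b')
j=8 s[j]='a': π[8]=2 (border 'ba')
j=9 s[j]='a': k: 2→0; π[9]=0 (border '')
j=10 s[j]='a': π[10]=0 (border '')
j=11 s[j]='b': π[11]=1 (border 'b')
j=12 s[j]='c': k: 1→0; π[12]=0 (border '')
j=13 s[j]='a': π[13]=0 (border '')
j=14 s[j]='b': π[14]=1 (border 'b')
j=15 s[j]='c': k: 1→0; π[15]=0 (border '')
j=16 s[j]='b': π[16]=1 (border 'b')
j=17 s[j]='c': k: 1→0; π[17]=0 (border '')
j=18 s[j]='a': π[18]=0 (border '')
j=19 s[j]='a': π[19]=0 (border '')
j=20 s[j]='a': π[20]=0 (border '')
j=21 s[j]='b': π[21]=1 (border 'b')
j=22 s[j]='c': k: 1→0; π[22]=0 (border '')
j=23 s[j]='b': π[23]=1 (border 'b')
j=24 s[j]='b': k: 1→0; π[24]=1 (border 'b')
j=25 s[j]='b': k: 1→0; π[25]=1 (border 'b')
j=26 s[j]='a': π[26]=2 (border 'ba')
j=27 s[j]='b': k: 2→0; π[27]=1 (border 'b')
j=28 s[j]='b': k: 1→0; π[28]=1 (border 'b')
j=29 s[j]='a': π[29]=2 (border 'ba')
j=30 s[j]='b': k: 2→0; π[30]=1 (border 'b')
j=31 s[j]='b': k: 1→0; π[31]=1 (border 'b')
j=32 s[j]='b': k: 1→0; π[32]=1 (border 'b')
j=33 s[j]='b': k: 1→0; π[33]=1 (border 'b')
j=34 s[j]='b': k: 1→0; π[34]=1 (border 'b')
j=35 s[j]='b': k: 1→0; π[35]=1 (border 'b')
j=36 s[j]='b': k: 1→0; π[36]=1 (border 'b')
j=37 s[j]='c': k: 1→0; π[37]=0 (border '')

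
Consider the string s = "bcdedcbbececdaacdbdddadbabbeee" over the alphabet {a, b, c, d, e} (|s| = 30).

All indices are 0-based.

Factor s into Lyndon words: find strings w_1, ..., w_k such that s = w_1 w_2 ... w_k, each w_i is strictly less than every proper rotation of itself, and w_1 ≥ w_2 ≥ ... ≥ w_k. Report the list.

emit factor 1: 'bcdedc' (i=0, period=6)
emit factor 2: 'bbececd' (i=6, period=7)
emit factor 3: 'aacdbdddadbabbeee' (i=13, period=17)

["bcdedc", "bbececd", "aacdbdddadbabbeee"]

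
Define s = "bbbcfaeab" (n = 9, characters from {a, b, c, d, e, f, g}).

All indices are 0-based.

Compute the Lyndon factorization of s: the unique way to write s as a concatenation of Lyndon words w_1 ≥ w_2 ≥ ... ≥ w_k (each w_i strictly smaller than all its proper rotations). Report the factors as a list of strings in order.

["bbbcf", "ae", "ab"]

emit factor 1: 'bbbcf' (i=0, period=5)
emit factor 2: 'ae' (i=5, period=2)
emit factor 3: 'ab' (i=7, period=2)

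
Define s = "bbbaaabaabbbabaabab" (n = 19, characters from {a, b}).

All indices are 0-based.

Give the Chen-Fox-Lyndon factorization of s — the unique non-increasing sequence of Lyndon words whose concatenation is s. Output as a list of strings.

emit factor 1: 'b' (i=0, period=1)
emit factor 2: 'b' (i=1, period=1)
emit factor 3: 'b' (i=2, period=1)
emit factor 4: 'aaabaabbbabaabab' (i=3, period=16)

["b", "b", "b", "aaabaabbbabaabab"]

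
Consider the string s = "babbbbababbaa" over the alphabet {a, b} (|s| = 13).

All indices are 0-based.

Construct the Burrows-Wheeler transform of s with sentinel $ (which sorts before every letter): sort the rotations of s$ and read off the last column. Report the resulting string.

rank  rotation        last
    0  $babbbbababbaa  a
    1  a$babbbbababba  a
    2  aa$babbbbababb  b
    3  ababbaa$babbbb  b
    4  abbaa$babbbbab  b
    5  abbbbababbaa$b  b
    6  baa$babbbbabab  b
    7  bababbaa$babbb  b
    8  babbaa$babbbba  a
    9  babbbbababbaa$  $
   10  bbaa$babbbbaba  a
   11  bbababbaa$babb  b
   12  bbbababbaa$bab  b
   13  bbbbababbaa$ba  a

aabbbbbba$abba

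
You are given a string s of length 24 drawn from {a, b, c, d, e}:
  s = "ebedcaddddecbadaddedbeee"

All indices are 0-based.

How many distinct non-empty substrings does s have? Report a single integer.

sorted suffixes:
  #0 SA[0]=13  'adaddedbeee'
  #1 SA[1]=5  'addddecbadaddedbeee'
  #2 SA[2]=15  'addedbeee'
  #3 SA[3]=12  'badaddedbeee'
  #4 SA[4]=1  'bedcaddddecbadaddedbeee'
  #5 SA[5]=20  'beee'
  #6 SA[6]=4  'caddddecbadaddedbeee'
  #7 SA[7]=11  'cbadaddedbeee'
  #8 SA[8]=14  'daddedbeee'
  #9 SA[9]=19  'dbeee'
  #10 SA[10]=3  'dcaddddecbadaddedbeee'
  #11 SA[11]=6  'ddddecbadaddedbeee'
  #12 SA[12]=7  'dddecbadaddedbeee'
  #13 SA[13]=8  'ddecbadaddedbeee'
  #14 SA[14]=16  'ddedbeee'
  #15 SA[15]=9  'decbadaddedbeee'
  #16 SA[16]=17  'dedbeee'
  #17 SA[17]=23  'e'
  #18 SA[18]=0  'ebedcaddddecbadaddedbeee'
  #19 SA[19]=10  'ecbadaddedbeee'
  #20 SA[20]=18  'edbeee'
  #21 SA[21]=2  'edcaddddecbadaddedbeee'
  #22 SA[22]=22  'ee'
  #23 SA[23]=21  'eee'

SA = [13, 5, 15, 12, 1, 20, 4, 11, 14, 19, 3, 6, 7, 8, 16, 9, 17, 23, 0, 10, 18, 2, 22, 21]
i: (SA[i-1],SA[i]) lcp shared
  1: (13,5) 2 'ad'
  2: (5,15) 3 'add'
  3: (15,12) 0 ''
  4: (12,1) 1 'b'
  5: (1,20) 2 'be'
  6: (20,4) 0 ''
  7: (4,11) 1 'c'
  8: (11,14) 0 ''
  9: (14,19) 1 'd'
  10: (19,3) 1 'd'
  11: (3,6) 1 'd'
  12: (6,7) 3 'ddd'
  13: (7,8) 2 'dd'
  14: (8,16) 3 'dde'
  15: (16,9) 1 'd'
  16: (9,17) 2 'de'
  17: (17,23) 0 ''
  18: (23,0) 1 'e'
  19: (0,10) 1 'e'
  20: (10,18) 1 'e'
  21: (18,2) 2 'ed'
  22: (2,22) 1 'e'
  23: (22,21) 2 'ee'

n(n+1)/2 = 24·25/2 = 300
Σ LCP = 0 + 2 + 3 + 0 + 1 + 2 + 0 + 1 + 0 + 1 + 1 + 1 + 3 + 2 + 3 + 1 + 2 + 0 + 1 + 1 + 1 + 2 + 1 + 2 = 31
distinct = 300 − 31 = 269

269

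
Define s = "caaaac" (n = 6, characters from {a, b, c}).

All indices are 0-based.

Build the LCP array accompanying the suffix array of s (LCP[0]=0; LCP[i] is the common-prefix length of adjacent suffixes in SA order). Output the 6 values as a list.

sorted suffixes:
  #0 SA[0]=1  'aaaac'
  #1 SA[1]=2  'aaac'
  #2 SA[2]=3  'aac'
  #3 SA[3]=4  'ac'
  #4 SA[4]=5  'c'
  #5 SA[5]=0  'caaaac'

SA = [1, 2, 3, 4, 5, 0]
i: (SA[i-1],SA[i]) lcp shared
  1: (1,2) 3 'aaa'
  2: (2,3) 2 'aa'
  3: (3,4) 1 'a'
  4: (4,5) 0 ''
  5: (5,0) 1 'c'

[0, 3, 2, 1, 0, 1]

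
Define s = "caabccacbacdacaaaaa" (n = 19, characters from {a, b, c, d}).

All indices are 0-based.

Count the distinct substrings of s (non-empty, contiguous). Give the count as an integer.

rank | idx | suffix
   0 |  18 | a
   1 |  17 | aa
   2 |  16 | aaa
   3 |  15 | aaaa
   4 |  14 | aaaaa
   5 |   1 | aabccacbacdacaaaaa
   6 |   2 | abccacbacdacaaaaa
   7 |  12 | acaaaaa
   8 |   6 | acbacdacaaaaa
   9 |   9 | acdacaaaaa
  10 |   8 | bacdacaaaaa
  11 |   3 | bccacbacdacaaaaa
  12 |  13 | caaaaa
  13 |   0 | caabccacbacdacaaaaa
  14 |   5 | cacbacdacaaaaa
  15 |   7 | cbacdacaaaaa
  16 |   4 | ccacbacdacaaaaa
  17 |  10 | cdacaaaaa
  18 |  11 | dacaaaaa

SA = [18, 17, 16, 15, 14, 1, 2, 12, 6, 9, 8, 3, 13, 0, 5, 7, 4, 10, 11]
rank  pair      lcp
   1  s[18:],s[17:]  1  'a'
   2  s[17:],s[16:]  2  'aa'
   3  s[16:],s[15:]  3  'aaa'
   4  s[15:],s[14:]  4  'aaaa'
   5  s[14:],s[1:]  2  'aa'
   6  s[1:],s[2:]  1  'a'
   7  s[2:],s[12:]  1  'a'
   8  s[12:],s[6:]  2  'ac'
   9  s[6:],s[9:]  2  'ac'
  10  s[9:],s[8:]  0  ''
  11  s[8:],s[3:]  1  'b'
  12  s[3:],s[13:]  0  ''
  13  s[13:],s[0:]  3  'caa'
  14  s[0:],s[5:]  2  'ca'
  15  s[5:],s[7:]  1  'c'
  16  s[7:],s[4:]  1  'c'
  17  s[4:],s[10:]  1  'c'
  18  s[10:],s[11:]  0  ''

n(n+1)/2 = 19·20/2 = 190
Σ LCP = 0 + 1 + 2 + 3 + 4 + 2 + 1 + 1 + 2 + 2 + 0 + 1 + 0 + 3 + 2 + 1 + 1 + 1 + 0 = 27
distinct = 190 − 27 = 163

163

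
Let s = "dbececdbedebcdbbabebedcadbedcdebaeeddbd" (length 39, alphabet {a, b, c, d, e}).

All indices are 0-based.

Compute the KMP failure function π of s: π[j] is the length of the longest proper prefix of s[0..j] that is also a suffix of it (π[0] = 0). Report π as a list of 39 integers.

π[0] = 0
j=1 s[j]='b': π[1]=0 (border '')
j=2 s[j]='e': π[2]=0 (border '')
j=3 s[j]='c': π[3]=0 (border '')
j=4 s[j]='e': π[4]=0 (border '')
j=5 s[j]='c': π[5]=0 (border '')
j=6 s[j]='d': π[6]=1 (border 'd')
j=7 s[j]='b': π[7]=2 (border 'db')
j=8 s[j]='e': π[8]=3 (border 'dbe')
j=9 s[j]='d': k: 3→0; π[9]=1 (border 'd')
j=10 s[j]='e': k: 1→0; π[10]=0 (border '')
j=11 s[j]='b': π[11]=0 (border '')
j=12 s[j]='c': π[12]=0 (border '')
j=13 s[j]='d': π[13]=1 (border 'd')
j=14 s[j]='b': π[14]=2 (border 'db')
j=15 s[j]='b': k: 2→0; π[15]=0 (border '')
j=16 s[j]='a': π[16]=0 (border '')
j=17 s[j]='b': π[17]=0 (border '')
j=18 s[j]='e': π[18]=0 (border '')
j=19 s[j]='b': π[19]=0 (border '')
j=20 s[j]='e': π[20]=0 (border '')
j=21 s[j]='d': π[21]=1 (border 'd')
j=22 s[j]='c': k: 1→0; π[22]=0 (border '')
j=23 s[j]='a': π[23]=0 (border '')
j=24 s[j]='d': π[24]=1 (border 'd')
j=25 s[j]='b': π[25]=2 (border 'db')
j=26 s[j]='e': π[26]=3 (border 'dbe')
j=27 s[j]='d': k: 3→0; π[27]=1 (border 'd')
j=28 s[j]='c': k: 1→0; π[28]=0 (border '')
j=29 s[j]='d': π[29]=1 (border 'd')
j=30 s[j]='e': k: 1→0; π[30]=0 (border '')
j=31 s[j]='b': π[31]=0 (border '')
j=32 s[j]='a': π[32]=0 (border '')
j=33 s[j]='e': π[33]=0 (border '')
j=34 s[j]='e': π[34]=0 (border '')
j=35 s[j]='d': π[35]=1 (border 'd')
j=36 s[j]='d': k: 1→0; π[36]=1 (border 'd')
j=37 s[j]='b': π[37]=2 (border 'db')
j=38 s[j]='d': k: 2→0; π[38]=1 (border 'd')

[0, 0, 0, 0, 0, 0, 1, 2, 3, 1, 0, 0, 0, 1, 2, 0, 0, 0, 0, 0, 0, 1, 0, 0, 1, 2, 3, 1, 0, 1, 0, 0, 0, 0, 0, 1, 1, 2, 1]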